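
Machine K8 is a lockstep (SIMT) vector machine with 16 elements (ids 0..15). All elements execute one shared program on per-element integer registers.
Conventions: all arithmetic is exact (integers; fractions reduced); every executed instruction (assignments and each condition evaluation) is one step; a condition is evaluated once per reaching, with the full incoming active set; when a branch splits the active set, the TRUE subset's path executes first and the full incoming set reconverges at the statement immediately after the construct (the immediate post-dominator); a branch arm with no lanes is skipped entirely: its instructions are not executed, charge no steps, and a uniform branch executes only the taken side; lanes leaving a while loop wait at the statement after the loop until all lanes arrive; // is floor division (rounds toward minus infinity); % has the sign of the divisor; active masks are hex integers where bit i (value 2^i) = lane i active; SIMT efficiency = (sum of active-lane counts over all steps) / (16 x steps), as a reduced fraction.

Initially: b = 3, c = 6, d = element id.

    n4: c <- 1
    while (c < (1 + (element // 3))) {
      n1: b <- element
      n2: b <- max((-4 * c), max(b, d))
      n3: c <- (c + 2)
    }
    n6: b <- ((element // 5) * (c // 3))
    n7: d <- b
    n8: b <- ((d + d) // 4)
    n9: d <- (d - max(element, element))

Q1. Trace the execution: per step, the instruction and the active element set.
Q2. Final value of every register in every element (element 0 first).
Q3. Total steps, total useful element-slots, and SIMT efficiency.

step 0: c <- 1                       0xffff
step 1: eval (c < (1 + (element // 3))) 0xffff
step 2: b <- element                 0xfff8
step 3: b <- max((-4 * c), max(b, d)) 0xfff8
step 4: c <- (c + 2)                 0xfff8
step 5: eval (c < (1 + (element // 3))) 0xfff8
step 6: b <- element                 0xfe00
step 7: b <- max((-4 * c), max(b, d)) 0xfe00
step 8: c <- (c + 2)                 0xfe00
step 9: eval (c < (1 + (element // 3))) 0xfe00
step 10: b <- element                 0x8000
step 11: b <- max((-4 * c), max(b, d)) 0x8000
step 12: c <- (c + 2)                 0x8000
step 13: eval (c < (1 + (element // 3))) 0x8000
step 14: b <- ((element // 5) * (c // 3)) 0xffff
step 15: d <- b                       0xffff
step 16: b <- ((d + d) // 4)          0xffff
step 17: d <- (d - max(element, element)) 0xffff

Answer: 18 steps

b: 0,0,0,0,0,0,0,0,0,0,1,1,1,1,1,3
c: 1,1,1,3,3,3,3,3,3,5,5,5,5,5,5,7
d: 0,-1,-2,-3,-4,-4,-5,-6,-7,-8,-8,-9,-10,-11,-12,-9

steps = 18; useful = 180; efficiency = 180/288 = 5/8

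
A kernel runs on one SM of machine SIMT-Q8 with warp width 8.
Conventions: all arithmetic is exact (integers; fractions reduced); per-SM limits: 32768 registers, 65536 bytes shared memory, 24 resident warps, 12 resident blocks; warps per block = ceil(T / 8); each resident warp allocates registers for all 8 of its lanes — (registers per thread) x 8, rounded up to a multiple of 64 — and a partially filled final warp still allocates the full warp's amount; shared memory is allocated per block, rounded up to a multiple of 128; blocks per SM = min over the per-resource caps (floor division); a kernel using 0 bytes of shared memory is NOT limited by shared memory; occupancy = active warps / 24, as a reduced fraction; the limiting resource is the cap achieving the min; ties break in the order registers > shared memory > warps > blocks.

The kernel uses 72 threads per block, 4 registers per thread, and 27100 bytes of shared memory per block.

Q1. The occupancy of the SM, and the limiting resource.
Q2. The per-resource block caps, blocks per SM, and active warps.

Answer: occupancy 3/4, limited by shared memory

registers: 56 blocks
shared memory: 2 blocks
warps: 2 blocks
blocks: 12 blocks

Answer: 2 blocks, 18 active warps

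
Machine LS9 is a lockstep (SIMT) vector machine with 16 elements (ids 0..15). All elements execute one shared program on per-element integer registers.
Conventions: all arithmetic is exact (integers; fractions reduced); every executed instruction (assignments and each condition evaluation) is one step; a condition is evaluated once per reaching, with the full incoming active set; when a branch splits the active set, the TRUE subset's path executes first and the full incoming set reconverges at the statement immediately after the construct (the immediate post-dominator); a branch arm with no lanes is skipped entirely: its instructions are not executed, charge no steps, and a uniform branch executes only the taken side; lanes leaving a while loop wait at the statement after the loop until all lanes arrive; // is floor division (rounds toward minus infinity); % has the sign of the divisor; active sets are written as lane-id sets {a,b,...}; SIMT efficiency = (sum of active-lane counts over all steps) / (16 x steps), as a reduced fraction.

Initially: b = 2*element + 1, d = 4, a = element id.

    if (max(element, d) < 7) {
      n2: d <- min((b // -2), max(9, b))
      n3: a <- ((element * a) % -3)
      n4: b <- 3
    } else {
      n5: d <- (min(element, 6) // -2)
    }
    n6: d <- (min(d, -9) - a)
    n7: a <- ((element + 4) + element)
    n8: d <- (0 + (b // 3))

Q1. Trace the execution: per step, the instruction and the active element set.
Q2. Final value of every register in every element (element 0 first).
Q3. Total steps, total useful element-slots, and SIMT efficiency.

step 0: eval (max(element, d) < 7)   {0,1,2,3,4,5,6,7,8,9,10,11,12,13,14,15}
step 1: d <- min((b // -2), max(9, b)) {0,1,2,3,4,5,6}
step 2: a <- ((element * a) % -3)    {0,1,2,3,4,5,6}
step 3: b <- 3                       {0,1,2,3,4,5,6}
step 4: d <- (min(element, 6) // -2) {7,8,9,10,11,12,13,14,15}
step 5: d <- (min(d, -9) - a)        {0,1,2,3,4,5,6,7,8,9,10,11,12,13,14,15}
step 6: a <- ((element + 4) + element) {0,1,2,3,4,5,6,7,8,9,10,11,12,13,14,15}
step 7: d <- (0 + (b // 3))          {0,1,2,3,4,5,6,7,8,9,10,11,12,13,14,15}

Answer: 8 steps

b: 3,3,3,3,3,3,3,15,17,19,21,23,25,27,29,31
d: 1,1,1,1,1,1,1,5,5,6,7,7,8,9,9,10
a: 4,6,8,10,12,14,16,18,20,22,24,26,28,30,32,34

steps = 8; useful = 94; efficiency = 94/128 = 47/64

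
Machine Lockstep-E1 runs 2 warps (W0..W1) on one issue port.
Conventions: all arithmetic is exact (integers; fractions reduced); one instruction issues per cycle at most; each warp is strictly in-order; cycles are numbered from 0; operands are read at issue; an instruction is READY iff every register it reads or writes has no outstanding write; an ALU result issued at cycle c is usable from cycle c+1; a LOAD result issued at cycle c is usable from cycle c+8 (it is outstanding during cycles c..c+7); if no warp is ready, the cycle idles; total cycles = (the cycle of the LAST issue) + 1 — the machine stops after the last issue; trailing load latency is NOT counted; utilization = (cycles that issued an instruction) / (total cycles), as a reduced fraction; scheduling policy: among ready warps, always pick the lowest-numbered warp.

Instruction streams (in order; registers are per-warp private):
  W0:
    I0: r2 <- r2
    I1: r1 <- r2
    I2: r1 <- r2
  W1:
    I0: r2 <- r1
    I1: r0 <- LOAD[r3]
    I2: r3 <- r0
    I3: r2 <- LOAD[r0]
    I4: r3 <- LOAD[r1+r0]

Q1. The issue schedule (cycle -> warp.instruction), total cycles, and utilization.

cycle 0: W0.I0
cycle 1: W0.I1
cycle 2: W0.I2
cycle 3: W1.I0
cycle 4: W1.I1
cycle 5: idle
cycle 6: idle
cycle 7: idle
cycle 8: idle
cycle 9: idle
cycle 10: idle
cycle 11: idle
cycle 12: W1.I2
cycle 13: W1.I3
cycle 14: W1.I4

Answer: 15 cycles, utilization 8/15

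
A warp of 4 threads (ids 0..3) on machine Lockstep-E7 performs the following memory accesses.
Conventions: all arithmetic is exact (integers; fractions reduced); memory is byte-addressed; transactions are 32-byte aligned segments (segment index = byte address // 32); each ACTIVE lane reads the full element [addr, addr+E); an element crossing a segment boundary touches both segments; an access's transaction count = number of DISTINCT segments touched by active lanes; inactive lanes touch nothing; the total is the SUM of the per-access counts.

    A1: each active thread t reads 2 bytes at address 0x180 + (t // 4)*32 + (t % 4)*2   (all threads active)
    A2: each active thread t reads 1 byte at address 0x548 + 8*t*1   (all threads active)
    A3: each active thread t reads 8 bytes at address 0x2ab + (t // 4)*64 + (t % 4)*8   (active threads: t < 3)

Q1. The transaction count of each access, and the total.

A1: 1 transaction
A2: 2 transactions
A3: 2 transactions

Answer: 1,2,2; total 5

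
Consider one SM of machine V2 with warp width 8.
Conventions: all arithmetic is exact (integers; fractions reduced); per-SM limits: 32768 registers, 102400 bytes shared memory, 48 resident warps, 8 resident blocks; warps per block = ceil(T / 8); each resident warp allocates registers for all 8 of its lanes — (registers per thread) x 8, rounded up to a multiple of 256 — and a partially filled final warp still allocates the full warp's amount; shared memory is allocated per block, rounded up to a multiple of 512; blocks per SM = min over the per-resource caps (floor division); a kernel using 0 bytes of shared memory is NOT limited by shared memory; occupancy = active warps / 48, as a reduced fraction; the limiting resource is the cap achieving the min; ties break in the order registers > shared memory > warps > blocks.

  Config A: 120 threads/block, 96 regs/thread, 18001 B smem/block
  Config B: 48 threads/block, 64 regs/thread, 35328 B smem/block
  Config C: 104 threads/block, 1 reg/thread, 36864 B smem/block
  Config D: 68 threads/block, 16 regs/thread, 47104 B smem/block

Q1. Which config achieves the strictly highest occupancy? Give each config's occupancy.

occupancies: A 5/8, B 1/4, C 13/24, D 3/8

Answer: A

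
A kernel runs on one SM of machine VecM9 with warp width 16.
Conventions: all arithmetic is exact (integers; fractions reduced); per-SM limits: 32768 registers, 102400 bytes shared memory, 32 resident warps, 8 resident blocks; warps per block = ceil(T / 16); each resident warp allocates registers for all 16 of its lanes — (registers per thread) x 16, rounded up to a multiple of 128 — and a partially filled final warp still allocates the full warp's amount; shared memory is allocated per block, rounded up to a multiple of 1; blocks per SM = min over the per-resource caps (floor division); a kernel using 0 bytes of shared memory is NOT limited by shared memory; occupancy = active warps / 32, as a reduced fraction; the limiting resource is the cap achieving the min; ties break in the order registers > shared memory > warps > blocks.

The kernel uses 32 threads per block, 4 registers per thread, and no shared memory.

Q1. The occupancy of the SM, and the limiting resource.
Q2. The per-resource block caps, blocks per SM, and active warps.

Answer: occupancy 1/2, limited by blocks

registers: 128 blocks
shared memory: no limit (kernel uses none)
warps: 16 blocks
blocks: 8 blocks

Answer: 8 blocks, 16 active warps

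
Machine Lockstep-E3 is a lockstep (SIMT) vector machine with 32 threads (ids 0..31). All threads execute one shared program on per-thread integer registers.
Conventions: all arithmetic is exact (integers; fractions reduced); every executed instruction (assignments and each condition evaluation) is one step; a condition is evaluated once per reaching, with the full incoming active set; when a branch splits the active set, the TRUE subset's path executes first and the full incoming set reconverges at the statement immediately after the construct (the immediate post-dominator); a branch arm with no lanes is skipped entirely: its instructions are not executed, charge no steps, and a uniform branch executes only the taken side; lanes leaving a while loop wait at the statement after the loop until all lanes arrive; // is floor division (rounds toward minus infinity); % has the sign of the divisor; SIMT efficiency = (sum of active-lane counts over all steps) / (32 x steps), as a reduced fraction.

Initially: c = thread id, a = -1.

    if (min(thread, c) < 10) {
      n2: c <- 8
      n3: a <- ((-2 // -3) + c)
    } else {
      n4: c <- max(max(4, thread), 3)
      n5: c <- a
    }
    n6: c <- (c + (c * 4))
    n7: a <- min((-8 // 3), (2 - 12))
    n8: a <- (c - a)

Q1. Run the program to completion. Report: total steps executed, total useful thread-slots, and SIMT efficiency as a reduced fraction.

Answer: 8 steps, 192 useful, 3/4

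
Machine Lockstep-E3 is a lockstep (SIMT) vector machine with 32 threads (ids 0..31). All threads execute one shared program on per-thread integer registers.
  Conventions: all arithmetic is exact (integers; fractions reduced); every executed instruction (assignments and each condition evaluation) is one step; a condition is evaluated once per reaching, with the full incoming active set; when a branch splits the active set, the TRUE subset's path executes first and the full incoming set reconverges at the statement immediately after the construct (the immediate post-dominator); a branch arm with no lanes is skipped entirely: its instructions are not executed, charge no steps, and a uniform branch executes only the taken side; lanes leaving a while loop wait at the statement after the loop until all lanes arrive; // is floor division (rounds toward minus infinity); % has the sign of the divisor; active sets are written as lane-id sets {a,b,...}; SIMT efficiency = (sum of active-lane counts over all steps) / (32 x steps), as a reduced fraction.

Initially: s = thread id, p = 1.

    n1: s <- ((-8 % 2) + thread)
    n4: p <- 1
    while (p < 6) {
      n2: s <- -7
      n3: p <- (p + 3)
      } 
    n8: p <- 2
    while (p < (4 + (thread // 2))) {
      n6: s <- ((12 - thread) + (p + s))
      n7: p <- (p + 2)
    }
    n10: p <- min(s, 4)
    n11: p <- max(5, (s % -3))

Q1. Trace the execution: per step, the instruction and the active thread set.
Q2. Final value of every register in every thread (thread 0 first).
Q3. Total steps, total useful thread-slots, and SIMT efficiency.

step 0: s <- ((-8 % 2) + thread)     {0,1,2,3,4,5,6,7,8,9,10,11,12,13,14,15,16,17,18,19,20,21,22,23,24,25,26,27,28,29,30,31}
step 1: p <- 1                       {0,1,2,3,4,5,6,7,8,9,10,11,12,13,14,15,16,17,18,19,20,21,22,23,24,25,26,27,28,29,30,31}
step 2: eval (p < 6)                 {0,1,2,3,4,5,6,7,8,9,10,11,12,13,14,15,16,17,18,19,20,21,22,23,24,25,26,27,28,29,30,31}
step 3: s <- -7                      {0,1,2,3,4,5,6,7,8,9,10,11,12,13,14,15,16,17,18,19,20,21,22,23,24,25,26,27,28,29,30,31}
step 4: p <- (p + 3)                 {0,1,2,3,4,5,6,7,8,9,10,11,12,13,14,15,16,17,18,19,20,21,22,23,24,25,26,27,28,29,30,31}
step 5: eval (p < 6)                 {0,1,2,3,4,5,6,7,8,9,10,11,12,13,14,15,16,17,18,19,20,21,22,23,24,25,26,27,28,29,30,31}
step 6: s <- -7                      {0,1,2,3,4,5,6,7,8,9,10,11,12,13,14,15,16,17,18,19,20,21,22,23,24,25,26,27,28,29,30,31}
step 7: p <- (p + 3)                 {0,1,2,3,4,5,6,7,8,9,10,11,12,13,14,15,16,17,18,19,20,21,22,23,24,25,26,27,28,29,30,31}
step 8: eval (p < 6)                 {0,1,2,3,4,5,6,7,8,9,10,11,12,13,14,15,16,17,18,19,20,21,22,23,24,25,26,27,28,29,30,31}
step 9: p <- 2                       {0,1,2,3,4,5,6,7,8,9,10,11,12,13,14,15,16,17,18,19,20,21,22,23,24,25,26,27,28,29,30,31}
step 10: eval (p < (4 + (thread // 2))) {0,1,2,3,4,5,6,7,8,9,10,11,12,13,14,15,16,17,18,19,20,21,22,23,24,25,26,27,28,29,30,31}
step 11: s <- ((12 - thread) + (p + s)) {0,1,2,3,4,5,6,7,8,9,10,11,12,13,14,15,16,17,18,19,20,21,22,23,24,25,26,27,28,29,30,31}
step 12: p <- (p + 2)                 {0,1,2,3,4,5,6,7,8,9,10,11,12,13,14,15,16,17,18,19,20,21,22,23,24,25,26,27,28,29,30,31}
step 13: eval (p < (4 + (thread // 2))) {0,1,2,3,4,5,6,7,8,9,10,11,12,13,14,15,16,17,18,19,20,21,22,23,24,25,26,27,28,29,30,31}
step 14: s <- ((12 - thread) + (p + s)) {2,3,4,5,6,7,8,9,10,11,12,13,14,15,16,17,18,19,20,21,22,23,24,25,26,27,28,29,30,31}
step 15: p <- (p + 2)                 {2,3,4,5,6,7,8,9,10,11,12,13,14,15,16,17,18,19,20,21,22,23,24,25,26,27,28,29,30,31}
step 16: eval (p < (4 + (thread // 2))) {2,3,4,5,6,7,8,9,10,11,12,13,14,15,16,17,18,19,20,21,22,23,24,25,26,27,28,29,30,31}
step 17: s <- ((12 - thread) + (p + s)) {6,7,8,9,10,11,12,13,14,15,16,17,18,19,20,21,22,23,24,25,26,27,28,29,30,31}
step 18: p <- (p + 2)                 {6,7,8,9,10,11,12,13,14,15,16,17,18,19,20,21,22,23,24,25,26,27,28,29,30,31}
step 19: eval (p < (4 + (thread // 2))) {6,7,8,9,10,11,12,13,14,15,16,17,18,19,20,21,22,23,24,25,26,27,28,29,30,31}
step 20: s <- ((12 - thread) + (p + s)) {10,11,12,13,14,15,16,17,18,19,20,21,22,23,24,25,26,27,28,29,30,31}
step 21: p <- (p + 2)                 {10,11,12,13,14,15,16,17,18,19,20,21,22,23,24,25,26,27,28,29,30,31}
step 22: eval (p < (4 + (thread // 2))) {10,11,12,13,14,15,16,17,18,19,20,21,22,23,24,25,26,27,28,29,30,31}
step 23: s <- ((12 - thread) + (p + s)) {14,15,16,17,18,19,20,21,22,23,24,25,26,27,28,29,30,31}
step 24: p <- (p + 2)                 {14,15,16,17,18,19,20,21,22,23,24,25,26,27,28,29,30,31}
step 25: eval (p < (4 + (thread // 2))) {14,15,16,17,18,19,20,21,22,23,24,25,26,27,28,29,30,31}
step 26: s <- ((12 - thread) + (p + s)) {18,19,20,21,22,23,24,25,26,27,28,29,30,31}
step 27: p <- (p + 2)                 {18,19,20,21,22,23,24,25,26,27,28,29,30,31}
step 28: eval (p < (4 + (thread // 2))) {18,19,20,21,22,23,24,25,26,27,28,29,30,31}
step 29: s <- ((12 - thread) + (p + s)) {22,23,24,25,26,27,28,29,30,31}
step 30: p <- (p + 2)                 {22,23,24,25,26,27,28,29,30,31}
step 31: eval (p < (4 + (thread // 2))) {22,23,24,25,26,27,28,29,30,31}
step 32: s <- ((12 - thread) + (p + s)) {26,27,28,29,30,31}
step 33: p <- (p + 2)                 {26,27,28,29,30,31}
step 34: eval (p < (4 + (thread // 2))) {26,27,28,29,30,31}
step 35: s <- ((12 - thread) + (p + s)) {30,31}
step 36: p <- (p + 2)                 {30,31}
step 37: eval (p < (4 + (thread // 2))) {30,31}
step 38: p <- min(s, 4)               {0,1,2,3,4,5,6,7,8,9,10,11,12,13,14,15,16,17,18,19,20,21,22,23,24,25,26,27,28,29,30,31}
step 39: p <- max(5, (s % -3))        {0,1,2,3,4,5,6,7,8,9,10,11,12,13,14,15,16,17,18,19,20,21,22,23,24,25,26,27,28,29,30,31}

Answer: 40 steps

s: 7,6,19,17,15,13,23,20,17,14,21,17,13,9,13,8,3,-2,-1,-7,-13,-19,-21,-28,-35,-42,-47,-55,-63,-71,-79,-88
p: 5,5,5,5,5,5,5,5,5,5,5,5,5,5,5,5,5,5,5,5,5,5,5,5,5,5,5,5,5,5,5,5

steps = 40; useful = 896; efficiency = 896/1280 = 7/10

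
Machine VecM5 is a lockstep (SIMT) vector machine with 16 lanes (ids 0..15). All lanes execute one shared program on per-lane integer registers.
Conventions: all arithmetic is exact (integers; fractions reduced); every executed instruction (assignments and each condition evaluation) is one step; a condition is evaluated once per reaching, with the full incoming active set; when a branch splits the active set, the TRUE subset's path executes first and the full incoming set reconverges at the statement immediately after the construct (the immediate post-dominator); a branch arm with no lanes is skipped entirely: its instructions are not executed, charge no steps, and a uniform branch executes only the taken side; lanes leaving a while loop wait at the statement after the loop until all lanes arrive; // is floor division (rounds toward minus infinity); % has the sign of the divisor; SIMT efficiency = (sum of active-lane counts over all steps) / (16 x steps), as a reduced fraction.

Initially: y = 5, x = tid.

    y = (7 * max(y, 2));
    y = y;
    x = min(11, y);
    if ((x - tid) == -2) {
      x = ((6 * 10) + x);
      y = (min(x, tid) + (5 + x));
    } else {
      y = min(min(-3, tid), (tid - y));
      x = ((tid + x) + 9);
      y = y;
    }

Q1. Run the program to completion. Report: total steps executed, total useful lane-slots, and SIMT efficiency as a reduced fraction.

Answer: 9 steps, 111 useful, 37/48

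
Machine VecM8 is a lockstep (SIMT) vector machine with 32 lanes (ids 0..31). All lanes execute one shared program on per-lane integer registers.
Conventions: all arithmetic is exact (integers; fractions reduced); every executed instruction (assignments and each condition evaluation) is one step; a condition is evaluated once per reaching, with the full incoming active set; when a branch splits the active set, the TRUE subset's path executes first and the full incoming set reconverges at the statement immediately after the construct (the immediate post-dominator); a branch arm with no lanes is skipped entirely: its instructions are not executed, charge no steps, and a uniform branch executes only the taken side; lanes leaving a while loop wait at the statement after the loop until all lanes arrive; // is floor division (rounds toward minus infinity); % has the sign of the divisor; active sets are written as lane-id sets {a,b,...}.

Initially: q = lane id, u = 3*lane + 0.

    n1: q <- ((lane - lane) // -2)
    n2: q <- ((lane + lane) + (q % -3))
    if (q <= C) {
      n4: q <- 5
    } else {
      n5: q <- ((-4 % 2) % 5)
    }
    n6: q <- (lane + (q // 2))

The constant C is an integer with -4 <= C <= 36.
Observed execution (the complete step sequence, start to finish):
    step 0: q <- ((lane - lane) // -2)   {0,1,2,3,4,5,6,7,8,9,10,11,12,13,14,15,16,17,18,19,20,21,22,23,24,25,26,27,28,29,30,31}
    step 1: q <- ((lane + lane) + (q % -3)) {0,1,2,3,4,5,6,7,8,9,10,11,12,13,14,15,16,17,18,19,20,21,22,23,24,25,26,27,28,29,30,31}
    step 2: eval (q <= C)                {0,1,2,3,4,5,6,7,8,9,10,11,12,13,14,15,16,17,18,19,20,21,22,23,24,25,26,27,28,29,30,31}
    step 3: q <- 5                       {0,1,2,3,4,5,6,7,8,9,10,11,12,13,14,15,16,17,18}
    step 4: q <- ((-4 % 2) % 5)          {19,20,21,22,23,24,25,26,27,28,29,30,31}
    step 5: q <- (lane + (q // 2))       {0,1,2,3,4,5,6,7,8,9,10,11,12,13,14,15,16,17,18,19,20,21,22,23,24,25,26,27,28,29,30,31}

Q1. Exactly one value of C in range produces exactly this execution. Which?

Answer: C = 36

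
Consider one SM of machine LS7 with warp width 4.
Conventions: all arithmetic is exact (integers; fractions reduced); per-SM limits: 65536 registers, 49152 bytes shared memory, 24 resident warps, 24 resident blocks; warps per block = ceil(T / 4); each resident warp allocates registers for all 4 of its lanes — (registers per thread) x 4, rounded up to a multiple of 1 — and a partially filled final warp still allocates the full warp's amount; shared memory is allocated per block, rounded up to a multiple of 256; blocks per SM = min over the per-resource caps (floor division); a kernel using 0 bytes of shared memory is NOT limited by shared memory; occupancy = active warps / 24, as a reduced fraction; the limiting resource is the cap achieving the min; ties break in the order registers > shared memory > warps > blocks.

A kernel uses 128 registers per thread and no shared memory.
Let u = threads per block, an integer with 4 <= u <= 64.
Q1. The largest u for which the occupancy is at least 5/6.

Answer: u = 48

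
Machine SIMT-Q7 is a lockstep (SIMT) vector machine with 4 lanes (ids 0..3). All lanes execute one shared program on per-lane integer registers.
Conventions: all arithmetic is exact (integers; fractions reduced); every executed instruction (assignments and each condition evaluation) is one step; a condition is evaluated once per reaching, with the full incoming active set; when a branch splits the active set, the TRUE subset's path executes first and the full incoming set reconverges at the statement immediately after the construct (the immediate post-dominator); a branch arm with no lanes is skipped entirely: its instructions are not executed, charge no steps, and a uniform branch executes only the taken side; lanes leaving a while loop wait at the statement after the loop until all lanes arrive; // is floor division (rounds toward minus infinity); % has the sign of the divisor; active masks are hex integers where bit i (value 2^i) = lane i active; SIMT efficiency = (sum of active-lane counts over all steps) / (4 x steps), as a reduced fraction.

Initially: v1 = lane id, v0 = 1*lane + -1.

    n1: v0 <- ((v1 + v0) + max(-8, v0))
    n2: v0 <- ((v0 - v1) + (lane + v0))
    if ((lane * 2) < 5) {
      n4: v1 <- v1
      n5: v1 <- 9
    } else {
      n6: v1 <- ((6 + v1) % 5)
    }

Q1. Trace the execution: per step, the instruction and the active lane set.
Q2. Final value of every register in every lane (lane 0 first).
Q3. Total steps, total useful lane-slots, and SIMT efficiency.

step 0: v0 <- ((v1 + v0) + max(-8, v0)) 0xf
step 1: v0 <- ((v0 - v1) + (lane + v0)) 0xf
step 2: eval ((lane * 2) < 5)        0xf
step 3: v1 <- v1                     0x7
step 4: v1 <- 9                      0x7
step 5: v1 <- ((6 + v1) % 5)         0x8

Answer: 6 steps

v1: 9,9,9,4
v0: -4,2,8,14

steps = 6; useful = 19; efficiency = 19/24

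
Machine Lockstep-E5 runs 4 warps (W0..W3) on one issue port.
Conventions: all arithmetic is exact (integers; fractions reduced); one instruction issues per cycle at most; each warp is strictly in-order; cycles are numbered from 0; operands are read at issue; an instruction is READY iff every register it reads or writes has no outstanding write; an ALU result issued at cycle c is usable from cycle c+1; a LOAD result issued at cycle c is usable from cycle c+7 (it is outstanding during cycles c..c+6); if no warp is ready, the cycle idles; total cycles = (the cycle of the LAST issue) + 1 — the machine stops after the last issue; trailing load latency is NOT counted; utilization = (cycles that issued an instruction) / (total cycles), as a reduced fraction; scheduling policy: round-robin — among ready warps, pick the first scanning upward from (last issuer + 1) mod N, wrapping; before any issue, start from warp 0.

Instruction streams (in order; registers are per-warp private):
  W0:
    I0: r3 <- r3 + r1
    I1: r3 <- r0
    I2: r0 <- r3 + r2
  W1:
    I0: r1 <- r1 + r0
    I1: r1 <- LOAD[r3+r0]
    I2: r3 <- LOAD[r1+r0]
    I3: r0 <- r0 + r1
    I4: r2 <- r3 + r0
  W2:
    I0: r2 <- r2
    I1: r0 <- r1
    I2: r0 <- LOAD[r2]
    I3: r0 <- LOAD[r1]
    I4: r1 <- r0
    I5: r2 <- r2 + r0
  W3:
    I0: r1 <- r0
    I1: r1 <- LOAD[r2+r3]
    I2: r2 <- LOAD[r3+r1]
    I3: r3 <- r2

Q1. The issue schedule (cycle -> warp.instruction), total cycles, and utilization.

cycle 0: W0.I0
cycle 1: W1.I0
cycle 2: W2.I0
cycle 3: W3.I0
cycle 4: W0.I1
cycle 5: W1.I1
cycle 6: W2.I1
cycle 7: W3.I1
cycle 8: W0.I2
cycle 9: W2.I2
cycle 10: idle
cycle 11: idle
cycle 12: W1.I2
cycle 13: W1.I3
cycle 14: W3.I2
cycle 15: idle
cycle 16: W2.I3
cycle 17: idle
cycle 18: idle
cycle 19: W1.I4
cycle 20: idle
cycle 21: W3.I3
cycle 22: idle
cycle 23: W2.I4
cycle 24: W2.I5

Answer: 25 cycles, utilization 18/25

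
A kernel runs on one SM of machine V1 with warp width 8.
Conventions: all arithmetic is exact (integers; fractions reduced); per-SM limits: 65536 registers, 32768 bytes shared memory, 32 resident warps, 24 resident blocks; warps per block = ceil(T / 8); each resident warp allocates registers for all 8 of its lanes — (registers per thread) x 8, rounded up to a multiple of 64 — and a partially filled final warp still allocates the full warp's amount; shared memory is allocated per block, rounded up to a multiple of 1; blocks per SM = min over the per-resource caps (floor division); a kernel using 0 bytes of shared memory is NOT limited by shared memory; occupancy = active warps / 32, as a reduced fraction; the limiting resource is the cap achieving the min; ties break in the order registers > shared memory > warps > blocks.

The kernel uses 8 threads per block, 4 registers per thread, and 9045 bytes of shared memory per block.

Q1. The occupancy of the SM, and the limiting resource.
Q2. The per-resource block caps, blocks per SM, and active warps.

Answer: occupancy 3/32, limited by shared memory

registers: 1024 blocks
shared memory: 3 blocks
warps: 32 blocks
blocks: 24 blocks

Answer: 3 blocks, 3 active warps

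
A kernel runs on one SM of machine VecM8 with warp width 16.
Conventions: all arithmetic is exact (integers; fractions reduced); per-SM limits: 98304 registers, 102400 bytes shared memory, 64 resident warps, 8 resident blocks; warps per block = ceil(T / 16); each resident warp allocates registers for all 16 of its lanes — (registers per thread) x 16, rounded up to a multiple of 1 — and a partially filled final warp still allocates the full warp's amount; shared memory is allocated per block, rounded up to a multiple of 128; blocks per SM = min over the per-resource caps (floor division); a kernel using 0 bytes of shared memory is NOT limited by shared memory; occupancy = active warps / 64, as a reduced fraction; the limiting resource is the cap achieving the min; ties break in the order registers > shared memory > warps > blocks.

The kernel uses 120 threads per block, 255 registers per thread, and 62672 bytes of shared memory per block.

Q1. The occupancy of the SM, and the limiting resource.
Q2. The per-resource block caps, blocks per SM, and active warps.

Answer: occupancy 1/8, limited by shared memory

registers: 3 blocks
shared memory: 1 block
warps: 8 blocks
blocks: 8 blocks

Answer: 1 block, 8 active warps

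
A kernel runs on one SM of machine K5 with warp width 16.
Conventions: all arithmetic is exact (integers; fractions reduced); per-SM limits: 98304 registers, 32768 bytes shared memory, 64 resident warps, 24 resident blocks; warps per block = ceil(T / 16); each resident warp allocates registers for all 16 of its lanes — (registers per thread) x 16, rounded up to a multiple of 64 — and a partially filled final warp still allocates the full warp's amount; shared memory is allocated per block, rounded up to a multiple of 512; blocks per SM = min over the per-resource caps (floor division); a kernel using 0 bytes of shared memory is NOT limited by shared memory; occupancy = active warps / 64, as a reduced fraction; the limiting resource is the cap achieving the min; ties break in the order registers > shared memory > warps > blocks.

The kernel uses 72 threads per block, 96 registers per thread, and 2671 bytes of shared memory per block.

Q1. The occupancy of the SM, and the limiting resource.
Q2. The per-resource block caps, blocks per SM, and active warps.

Answer: occupancy 25/32, limited by shared memory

registers: 12 blocks
shared memory: 10 blocks
warps: 12 blocks
blocks: 24 blocks

Answer: 10 blocks, 50 active warps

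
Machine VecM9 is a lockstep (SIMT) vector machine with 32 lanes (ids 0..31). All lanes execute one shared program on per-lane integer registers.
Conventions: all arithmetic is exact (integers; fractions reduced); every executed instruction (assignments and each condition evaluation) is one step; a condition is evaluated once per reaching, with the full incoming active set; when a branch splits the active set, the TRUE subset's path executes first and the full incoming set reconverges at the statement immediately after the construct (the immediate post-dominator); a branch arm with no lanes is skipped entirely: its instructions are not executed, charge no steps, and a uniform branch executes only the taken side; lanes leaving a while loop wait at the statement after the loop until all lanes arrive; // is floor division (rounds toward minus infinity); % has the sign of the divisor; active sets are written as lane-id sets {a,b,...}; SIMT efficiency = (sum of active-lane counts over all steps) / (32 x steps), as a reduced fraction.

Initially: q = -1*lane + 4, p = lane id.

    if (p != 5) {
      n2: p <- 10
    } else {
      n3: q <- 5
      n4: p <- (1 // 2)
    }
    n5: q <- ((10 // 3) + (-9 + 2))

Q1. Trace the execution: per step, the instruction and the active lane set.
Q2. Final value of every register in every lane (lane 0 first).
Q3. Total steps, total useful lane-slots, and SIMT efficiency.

step 0: eval (p != 5)                {0,1,2,3,4,5,6,7,8,9,10,11,12,13,14,15,16,17,18,19,20,21,22,23,24,25,26,27,28,29,30,31}
step 1: p <- 10                      {0,1,2,3,4,6,7,8,9,10,11,12,13,14,15,16,17,18,19,20,21,22,23,24,25,26,27,28,29,30,31}
step 2: q <- 5                       {5}
step 3: p <- (1 // 2)                {5}
step 4: q <- ((10 // 3) + (-9 + 2))  {0,1,2,3,4,5,6,7,8,9,10,11,12,13,14,15,16,17,18,19,20,21,22,23,24,25,26,27,28,29,30,31}

Answer: 5 steps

q: -4,-4,-4,-4,-4,-4,-4,-4,-4,-4,-4,-4,-4,-4,-4,-4,-4,-4,-4,-4,-4,-4,-4,-4,-4,-4,-4,-4,-4,-4,-4,-4
p: 10,10,10,10,10,0,10,10,10,10,10,10,10,10,10,10,10,10,10,10,10,10,10,10,10,10,10,10,10,10,10,10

steps = 5; useful = 97; efficiency = 97/160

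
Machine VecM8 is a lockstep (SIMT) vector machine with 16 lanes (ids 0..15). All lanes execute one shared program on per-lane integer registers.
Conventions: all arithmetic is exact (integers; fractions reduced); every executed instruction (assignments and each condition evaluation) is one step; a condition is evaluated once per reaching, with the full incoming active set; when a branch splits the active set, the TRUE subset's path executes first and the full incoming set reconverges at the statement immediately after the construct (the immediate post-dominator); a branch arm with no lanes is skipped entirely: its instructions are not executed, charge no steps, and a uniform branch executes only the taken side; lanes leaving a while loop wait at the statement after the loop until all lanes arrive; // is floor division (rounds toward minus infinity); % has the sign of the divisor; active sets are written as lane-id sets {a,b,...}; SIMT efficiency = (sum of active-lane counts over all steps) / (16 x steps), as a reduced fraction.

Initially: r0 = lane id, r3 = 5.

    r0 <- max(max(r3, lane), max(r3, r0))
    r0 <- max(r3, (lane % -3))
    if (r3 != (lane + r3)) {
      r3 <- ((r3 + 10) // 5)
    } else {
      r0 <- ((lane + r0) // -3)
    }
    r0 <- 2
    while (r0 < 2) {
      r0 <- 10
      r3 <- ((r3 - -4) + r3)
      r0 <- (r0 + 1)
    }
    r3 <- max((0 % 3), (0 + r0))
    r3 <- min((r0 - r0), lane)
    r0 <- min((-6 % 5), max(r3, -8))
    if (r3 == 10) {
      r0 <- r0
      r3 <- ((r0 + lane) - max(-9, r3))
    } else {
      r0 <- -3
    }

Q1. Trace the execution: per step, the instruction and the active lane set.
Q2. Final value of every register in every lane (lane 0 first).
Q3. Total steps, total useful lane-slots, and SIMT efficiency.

step 0: r0 <- max(max(r3, lane), max(r3, r0)) {0,1,2,3,4,5,6,7,8,9,10,11,12,13,14,15}
step 1: r0 <- max(r3, (lane % -3))   {0,1,2,3,4,5,6,7,8,9,10,11,12,13,14,15}
step 2: eval (r3 != (lane + r3))     {0,1,2,3,4,5,6,7,8,9,10,11,12,13,14,15}
step 3: r3 <- ((r3 + 10) // 5)       {1,2,3,4,5,6,7,8,9,10,11,12,13,14,15}
step 4: r0 <- ((lane + r0) // -3)    {0}
step 5: r0 <- 2                      {0,1,2,3,4,5,6,7,8,9,10,11,12,13,14,15}
step 6: eval (r0 < 2)                {0,1,2,3,4,5,6,7,8,9,10,11,12,13,14,15}
step 7: r3 <- max((0 % 3), (0 + r0)) {0,1,2,3,4,5,6,7,8,9,10,11,12,13,14,15}
step 8: r3 <- min((r0 - r0), lane)   {0,1,2,3,4,5,6,7,8,9,10,11,12,13,14,15}
step 9: r0 <- min((-6 % 5), max(r3, -8)) {0,1,2,3,4,5,6,7,8,9,10,11,12,13,14,15}
step 10: eval (r3 == 10)              {0,1,2,3,4,5,6,7,8,9,10,11,12,13,14,15}
step 11: r0 <- -3                     {0,1,2,3,4,5,6,7,8,9,10,11,12,13,14,15}

Answer: 12 steps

r0: -3,-3,-3,-3,-3,-3,-3,-3,-3,-3,-3,-3,-3,-3,-3,-3
r3: 0,0,0,0,0,0,0,0,0,0,0,0,0,0,0,0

steps = 12; useful = 176; efficiency = 176/192 = 11/12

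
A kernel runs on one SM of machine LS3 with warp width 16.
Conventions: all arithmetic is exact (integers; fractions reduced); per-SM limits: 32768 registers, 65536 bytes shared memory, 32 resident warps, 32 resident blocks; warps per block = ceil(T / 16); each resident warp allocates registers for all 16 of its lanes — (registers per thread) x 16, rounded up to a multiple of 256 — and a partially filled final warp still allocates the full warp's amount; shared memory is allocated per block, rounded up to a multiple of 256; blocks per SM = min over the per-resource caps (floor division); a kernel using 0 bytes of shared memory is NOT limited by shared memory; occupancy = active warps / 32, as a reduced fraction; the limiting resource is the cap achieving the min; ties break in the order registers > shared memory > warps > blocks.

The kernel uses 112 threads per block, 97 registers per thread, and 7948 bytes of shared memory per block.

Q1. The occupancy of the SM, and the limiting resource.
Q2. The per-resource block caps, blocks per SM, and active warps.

Answer: occupancy 7/16, limited by registers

registers: 2 blocks
shared memory: 8 blocks
warps: 4 blocks
blocks: 32 blocks

Answer: 2 blocks, 14 active warps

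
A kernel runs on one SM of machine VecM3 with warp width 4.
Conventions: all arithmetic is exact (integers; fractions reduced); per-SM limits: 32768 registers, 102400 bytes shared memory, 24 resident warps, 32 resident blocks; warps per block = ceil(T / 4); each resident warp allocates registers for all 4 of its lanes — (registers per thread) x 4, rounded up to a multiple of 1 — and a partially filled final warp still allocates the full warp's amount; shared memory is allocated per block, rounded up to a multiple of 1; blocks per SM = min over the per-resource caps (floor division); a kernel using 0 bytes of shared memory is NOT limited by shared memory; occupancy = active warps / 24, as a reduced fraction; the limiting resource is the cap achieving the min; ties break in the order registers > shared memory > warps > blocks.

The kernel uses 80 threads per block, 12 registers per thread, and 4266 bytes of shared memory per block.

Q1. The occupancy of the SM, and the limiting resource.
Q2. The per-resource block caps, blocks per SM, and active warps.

Answer: occupancy 5/6, limited by warps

registers: 34 blocks
shared memory: 24 blocks
warps: 1 block
blocks: 32 blocks

Answer: 1 block, 20 active warps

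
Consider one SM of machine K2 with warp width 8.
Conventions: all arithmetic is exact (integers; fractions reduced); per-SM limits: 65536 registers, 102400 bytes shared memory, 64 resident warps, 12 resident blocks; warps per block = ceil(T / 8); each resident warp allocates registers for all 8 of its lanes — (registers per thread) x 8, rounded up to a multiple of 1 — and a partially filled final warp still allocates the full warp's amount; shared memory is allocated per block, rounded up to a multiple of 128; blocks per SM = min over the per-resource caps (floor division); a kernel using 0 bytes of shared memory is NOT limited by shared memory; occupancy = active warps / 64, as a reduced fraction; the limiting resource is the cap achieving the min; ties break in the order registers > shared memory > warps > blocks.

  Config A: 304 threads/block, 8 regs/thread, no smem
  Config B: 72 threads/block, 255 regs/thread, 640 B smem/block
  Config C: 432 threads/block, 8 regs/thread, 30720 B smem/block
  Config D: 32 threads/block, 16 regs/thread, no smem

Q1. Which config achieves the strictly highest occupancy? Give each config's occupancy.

occupancies: A 19/32, B 27/64, C 27/32, D 3/4

Answer: C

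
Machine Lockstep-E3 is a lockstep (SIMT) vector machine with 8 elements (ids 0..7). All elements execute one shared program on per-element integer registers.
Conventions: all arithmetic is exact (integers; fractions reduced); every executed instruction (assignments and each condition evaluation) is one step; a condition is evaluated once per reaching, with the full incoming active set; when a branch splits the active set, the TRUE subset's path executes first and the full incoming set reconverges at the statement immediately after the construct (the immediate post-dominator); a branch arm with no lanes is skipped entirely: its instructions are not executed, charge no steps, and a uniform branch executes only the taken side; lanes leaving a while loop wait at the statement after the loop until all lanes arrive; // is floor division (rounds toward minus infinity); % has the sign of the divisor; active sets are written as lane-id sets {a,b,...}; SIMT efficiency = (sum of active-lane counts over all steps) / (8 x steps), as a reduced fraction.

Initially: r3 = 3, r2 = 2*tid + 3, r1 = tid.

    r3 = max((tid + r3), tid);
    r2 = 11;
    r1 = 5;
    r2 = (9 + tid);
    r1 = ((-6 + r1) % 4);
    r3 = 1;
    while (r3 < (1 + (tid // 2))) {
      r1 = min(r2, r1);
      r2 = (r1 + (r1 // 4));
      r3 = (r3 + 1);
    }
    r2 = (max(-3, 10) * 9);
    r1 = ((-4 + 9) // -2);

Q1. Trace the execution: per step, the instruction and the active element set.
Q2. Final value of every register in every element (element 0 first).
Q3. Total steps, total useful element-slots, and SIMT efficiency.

step 0: r3 <- max((tid + r3), tid)   {0,1,2,3,4,5,6,7}
step 1: r2 <- 11                     {0,1,2,3,4,5,6,7}
step 2: r1 <- 5                      {0,1,2,3,4,5,6,7}
step 3: r2 <- (9 + tid)              {0,1,2,3,4,5,6,7}
step 4: r1 <- ((-6 + r1) % 4)        {0,1,2,3,4,5,6,7}
step 5: r3 <- 1                      {0,1,2,3,4,5,6,7}
step 6: eval (r3 < (1 + (tid // 2))) {0,1,2,3,4,5,6,7}
step 7: r1 <- min(r2, r1)            {2,3,4,5,6,7}
step 8: r2 <- (r1 + (r1 // 4))       {2,3,4,5,6,7}
step 9: r3 <- (r3 + 1)               {2,3,4,5,6,7}
step 10: eval (r3 < (1 + (tid // 2))) {2,3,4,5,6,7}
step 11: r1 <- min(r2, r1)            {4,5,6,7}
step 12: r2 <- (r1 + (r1 // 4))       {4,5,6,7}
step 13: r3 <- (r3 + 1)               {4,5,6,7}
step 14: eval (r3 < (1 + (tid // 2))) {4,5,6,7}
step 15: r1 <- min(r2, r1)            {6,7}
step 16: r2 <- (r1 + (r1 // 4))       {6,7}
step 17: r3 <- (r3 + 1)               {6,7}
step 18: eval (r3 < (1 + (tid // 2))) {6,7}
step 19: r2 <- (max(-3, 10) * 9)      {0,1,2,3,4,5,6,7}
step 20: r1 <- ((-4 + 9) // -2)       {0,1,2,3,4,5,6,7}

Answer: 21 steps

r3: 1,1,2,2,3,3,4,4
r2: 90,90,90,90,90,90,90,90
r1: -3,-3,-3,-3,-3,-3,-3,-3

steps = 21; useful = 120; efficiency = 120/168 = 5/7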